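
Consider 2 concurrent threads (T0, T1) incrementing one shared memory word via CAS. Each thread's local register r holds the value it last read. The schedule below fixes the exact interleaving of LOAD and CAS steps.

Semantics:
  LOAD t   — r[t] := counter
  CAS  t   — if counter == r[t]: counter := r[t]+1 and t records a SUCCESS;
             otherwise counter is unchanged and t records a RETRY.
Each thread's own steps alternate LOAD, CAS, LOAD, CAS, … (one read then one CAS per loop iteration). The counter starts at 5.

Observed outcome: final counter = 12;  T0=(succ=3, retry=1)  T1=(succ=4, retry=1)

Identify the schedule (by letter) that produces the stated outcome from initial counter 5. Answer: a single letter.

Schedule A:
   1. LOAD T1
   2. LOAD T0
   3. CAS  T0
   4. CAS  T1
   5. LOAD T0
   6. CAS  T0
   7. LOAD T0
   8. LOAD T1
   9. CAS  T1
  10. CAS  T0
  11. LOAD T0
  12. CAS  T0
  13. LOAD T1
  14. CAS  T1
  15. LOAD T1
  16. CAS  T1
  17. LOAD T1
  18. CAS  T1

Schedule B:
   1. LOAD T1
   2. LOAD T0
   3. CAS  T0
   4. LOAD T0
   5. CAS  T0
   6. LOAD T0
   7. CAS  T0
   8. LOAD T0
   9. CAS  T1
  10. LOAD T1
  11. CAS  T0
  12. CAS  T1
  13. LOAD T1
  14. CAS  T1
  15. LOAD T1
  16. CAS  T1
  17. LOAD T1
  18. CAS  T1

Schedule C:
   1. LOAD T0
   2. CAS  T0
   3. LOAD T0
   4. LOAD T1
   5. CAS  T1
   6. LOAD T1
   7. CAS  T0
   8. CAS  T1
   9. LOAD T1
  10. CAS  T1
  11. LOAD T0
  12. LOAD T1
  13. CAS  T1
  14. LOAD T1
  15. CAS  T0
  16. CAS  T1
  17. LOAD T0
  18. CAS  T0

A

Tracing schedule A:
   1) LOAD T1:  M=5  r_T1=5
   2) LOAD T0:  M=5  r_T0=5
   3) CAS  T0:  M=6  r_T0=5 ✓
   4) CAS  T1:  M=6  r_T1=5 ✗
   5) LOAD T0:  M=6  r_T0=6
   6) CAS  T0:  M=7  r_T0=6 ✓
   7) LOAD T0:  M=7  r_T0=7
   8) LOAD T1:  M=7  r_T1=7
   9) CAS  T1:  M=8  r_T1=7 ✓
  10) CAS  T0:  M=8  r_T0=7 ✗
  11) LOAD T0:  M=8  r_T0=8
  12) CAS  T0:  M=9  r_T0=8 ✓
  13) LOAD T1:  M=9  r_T1=9
  14) CAS  T1:  M=10  r_T1=9 ✓
  15) LOAD T1:  M=10  r_T1=10
  16) CAS  T1:  M=11  r_T1=10 ✓
  17) LOAD T1:  M=11  r_T1=11
  18) CAS  T1:  M=12  r_T1=11 ✓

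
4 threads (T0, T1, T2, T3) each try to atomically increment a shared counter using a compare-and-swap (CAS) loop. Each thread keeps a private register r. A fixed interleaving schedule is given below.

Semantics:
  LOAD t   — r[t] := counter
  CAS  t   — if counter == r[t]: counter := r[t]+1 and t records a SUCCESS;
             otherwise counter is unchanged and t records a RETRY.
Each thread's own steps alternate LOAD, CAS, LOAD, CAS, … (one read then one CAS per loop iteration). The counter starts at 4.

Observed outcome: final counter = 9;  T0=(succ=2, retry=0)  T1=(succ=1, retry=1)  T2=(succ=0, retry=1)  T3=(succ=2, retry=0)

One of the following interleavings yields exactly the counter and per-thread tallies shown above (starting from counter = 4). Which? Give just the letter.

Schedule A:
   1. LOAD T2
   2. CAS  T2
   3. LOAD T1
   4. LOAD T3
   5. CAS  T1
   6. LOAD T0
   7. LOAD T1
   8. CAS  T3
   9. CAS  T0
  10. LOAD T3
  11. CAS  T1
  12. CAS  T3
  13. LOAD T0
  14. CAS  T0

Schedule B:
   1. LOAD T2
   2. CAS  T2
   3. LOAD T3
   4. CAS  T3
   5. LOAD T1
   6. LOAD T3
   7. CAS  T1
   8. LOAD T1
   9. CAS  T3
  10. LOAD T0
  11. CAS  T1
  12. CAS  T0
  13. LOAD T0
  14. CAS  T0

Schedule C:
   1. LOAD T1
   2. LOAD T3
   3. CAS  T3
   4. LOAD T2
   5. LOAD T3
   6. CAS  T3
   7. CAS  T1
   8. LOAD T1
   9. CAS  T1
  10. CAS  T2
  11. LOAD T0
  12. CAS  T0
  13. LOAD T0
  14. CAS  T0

Tracing schedule C:
T1 LOAD — after: cnt=4, r=4 — load
T3 LOAD — after: cnt=4, r=4 — load
T3 CAS — after: cnt=5, r=4 — ok
T2 LOAD — after: cnt=5, r=5 — load
T3 LOAD — after: cnt=5, r=5 — load
T3 CAS — after: cnt=6, r=5 — ok
T1 CAS — after: cnt=6, r=4 — retry
T1 LOAD — after: cnt=6, r=6 — load
T1 CAS — after: cnt=7, r=6 — ok
T2 CAS — after: cnt=7, r=5 — retry
T0 LOAD — after: cnt=7, r=7 — load
T0 CAS — after: cnt=8, r=7 — ok
T0 LOAD — after: cnt=8, r=8 — load
T0 CAS — after: cnt=9, r=8 — ok

C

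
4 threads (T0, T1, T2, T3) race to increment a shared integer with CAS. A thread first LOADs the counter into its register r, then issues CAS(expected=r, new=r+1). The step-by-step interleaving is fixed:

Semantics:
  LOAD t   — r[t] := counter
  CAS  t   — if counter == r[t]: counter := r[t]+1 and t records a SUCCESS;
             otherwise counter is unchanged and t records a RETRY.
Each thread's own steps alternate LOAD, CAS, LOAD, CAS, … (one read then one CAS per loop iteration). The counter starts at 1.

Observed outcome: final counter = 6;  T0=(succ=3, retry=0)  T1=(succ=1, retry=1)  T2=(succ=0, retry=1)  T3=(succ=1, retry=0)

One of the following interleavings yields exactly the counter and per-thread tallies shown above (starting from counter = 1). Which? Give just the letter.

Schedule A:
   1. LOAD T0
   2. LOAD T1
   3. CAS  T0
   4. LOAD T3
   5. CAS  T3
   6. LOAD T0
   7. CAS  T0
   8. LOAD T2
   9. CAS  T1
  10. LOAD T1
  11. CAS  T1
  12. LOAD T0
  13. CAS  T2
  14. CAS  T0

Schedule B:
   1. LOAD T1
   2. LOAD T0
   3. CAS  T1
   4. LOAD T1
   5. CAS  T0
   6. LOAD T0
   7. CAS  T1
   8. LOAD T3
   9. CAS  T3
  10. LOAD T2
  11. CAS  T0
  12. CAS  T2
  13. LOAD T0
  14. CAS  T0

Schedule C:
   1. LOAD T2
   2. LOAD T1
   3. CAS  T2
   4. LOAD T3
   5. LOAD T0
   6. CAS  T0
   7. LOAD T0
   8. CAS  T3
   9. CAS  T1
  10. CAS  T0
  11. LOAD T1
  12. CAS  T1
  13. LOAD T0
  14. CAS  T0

A

Run A:
   1) LOAD T0:  M=1  r_T0=1
   2) LOAD T1:  M=1  r_T1=1
   3) CAS  T0:  M=2  r_T0=1 ✓
   4) LOAD T3:  M=2  r_T3=2
   5) CAS  T3:  M=3  r_T3=2 ✓
   6) LOAD T0:  M=3  r_T0=3
   7) CAS  T0:  M=4  r_T0=3 ✓
   8) LOAD T2:  M=4  r_T2=4
   9) CAS  T1:  M=4  r_T1=1 ✗
  10) LOAD T1:  M=4  r_T1=4
  11) CAS  T1:  M=5  r_T1=4 ✓
  12) LOAD T0:  M=5  r_T0=5
  13) CAS  T2:  M=5  r_T2=4 ✗
  14) CAS  T0:  M=6  r_T0=5 ✓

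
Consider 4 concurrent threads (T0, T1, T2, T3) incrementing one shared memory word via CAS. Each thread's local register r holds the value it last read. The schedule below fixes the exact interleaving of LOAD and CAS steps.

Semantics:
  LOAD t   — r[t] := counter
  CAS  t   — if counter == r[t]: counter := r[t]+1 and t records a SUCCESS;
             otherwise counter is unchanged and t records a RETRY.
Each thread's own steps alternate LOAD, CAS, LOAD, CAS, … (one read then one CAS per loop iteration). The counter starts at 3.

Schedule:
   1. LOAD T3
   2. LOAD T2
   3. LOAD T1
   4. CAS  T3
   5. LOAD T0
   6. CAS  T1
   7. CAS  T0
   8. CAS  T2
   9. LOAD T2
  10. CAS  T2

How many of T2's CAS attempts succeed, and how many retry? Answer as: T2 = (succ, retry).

1. LOAD T3 → mem=3 r[T3]=3 [LOAD]
2. LOAD T2 → mem=3 r[T2]=3 [LOAD]
3. LOAD T1 → mem=3 r[T1]=3 [LOAD]
4. CAS T3 → mem=4 r[T3]=3 [OK]
5. LOAD T0 → mem=4 r[T0]=4 [LOAD]
6. CAS T1 → mem=4 r[T1]=3 [RETRY]
7. CAS T0 → mem=5 r[T0]=4 [OK]
8. CAS T2 → mem=5 r[T2]=3 [RETRY]
9. LOAD T2 → mem=5 r[T2]=5 [LOAD]
10. CAS T2 → mem=6 r[T2]=5 [OK]

T2 = (1, 1)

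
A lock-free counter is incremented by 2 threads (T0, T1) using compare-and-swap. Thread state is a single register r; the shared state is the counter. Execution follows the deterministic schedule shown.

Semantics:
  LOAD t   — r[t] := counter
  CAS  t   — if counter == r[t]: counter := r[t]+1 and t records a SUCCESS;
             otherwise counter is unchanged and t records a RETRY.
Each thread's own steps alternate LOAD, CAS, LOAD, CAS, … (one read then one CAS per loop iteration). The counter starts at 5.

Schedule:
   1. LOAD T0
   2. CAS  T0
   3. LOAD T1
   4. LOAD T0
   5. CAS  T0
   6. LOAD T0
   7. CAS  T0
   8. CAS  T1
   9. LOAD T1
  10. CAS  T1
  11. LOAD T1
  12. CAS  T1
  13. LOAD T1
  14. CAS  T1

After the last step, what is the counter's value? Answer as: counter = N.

counter = 11

[1] T0.load  rd  (counter 5, T0.r 5)
[2] T0.cas  hit  (counter 6, T0.r 5)
[3] T1.load  rd  (counter 6, T1.r 6)
[4] T0.load  rd  (counter 6, T0.r 6)
[5] T0.cas  hit  (counter 7, T0.r 6)
[6] T0.load  rd  (counter 7, T0.r 7)
[7] T0.cas  hit  (counter 8, T0.r 7)
[8] T1.cas  miss  (counter 8, T1.r 6)
[9] T1.load  rd  (counter 8, T1.r 8)
[10] T1.cas  hit  (counter 9, T1.r 8)
[11] T1.load  rd  (counter 9, T1.r 9)
[12] T1.cas  hit  (counter 10, T1.r 9)
[13] T1.load  rd  (counter 10, T1.r 10)
[14] T1.cas  hit  (counter 11, T1.r 10)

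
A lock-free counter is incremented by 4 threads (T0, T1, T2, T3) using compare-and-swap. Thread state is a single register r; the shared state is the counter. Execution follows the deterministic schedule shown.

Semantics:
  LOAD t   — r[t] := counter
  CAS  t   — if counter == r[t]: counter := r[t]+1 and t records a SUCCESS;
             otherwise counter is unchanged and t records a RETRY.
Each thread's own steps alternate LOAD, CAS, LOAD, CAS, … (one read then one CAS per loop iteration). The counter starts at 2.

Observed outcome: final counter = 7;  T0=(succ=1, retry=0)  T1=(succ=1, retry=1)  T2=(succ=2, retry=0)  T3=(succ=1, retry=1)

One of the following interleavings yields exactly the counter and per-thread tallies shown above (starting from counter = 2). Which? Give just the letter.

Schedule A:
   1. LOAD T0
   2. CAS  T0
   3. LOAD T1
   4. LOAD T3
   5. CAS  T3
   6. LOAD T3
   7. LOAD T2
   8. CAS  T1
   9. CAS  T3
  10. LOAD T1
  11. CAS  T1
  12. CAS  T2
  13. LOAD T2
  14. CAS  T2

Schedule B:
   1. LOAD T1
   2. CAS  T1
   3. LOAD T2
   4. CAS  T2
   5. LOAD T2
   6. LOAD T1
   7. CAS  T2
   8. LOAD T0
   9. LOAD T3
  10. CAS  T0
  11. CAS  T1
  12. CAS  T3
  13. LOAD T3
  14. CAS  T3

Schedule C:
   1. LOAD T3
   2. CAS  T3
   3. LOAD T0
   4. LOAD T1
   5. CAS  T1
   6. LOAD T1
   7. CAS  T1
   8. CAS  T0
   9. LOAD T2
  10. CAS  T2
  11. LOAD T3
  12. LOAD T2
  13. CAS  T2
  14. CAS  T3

B

Run B:
[1] T1.load  rd  (counter 2, T1.r 2)
[2] T1.cas  hit  (counter 3, T1.r 2)
[3] T2.load  rd  (counter 3, T2.r 3)
[4] T2.cas  hit  (counter 4, T2.r 3)
[5] T2.load  rd  (counter 4, T2.r 4)
[6] T1.load  rd  (counter 4, T1.r 4)
[7] T2.cas  hit  (counter 5, T2.r 4)
[8] T0.load  rd  (counter 5, T0.r 5)
[9] T3.load  rd  (counter 5, T3.r 5)
[10] T0.cas  hit  (counter 6, T0.r 5)
[11] T1.cas  miss  (counter 6, T1.r 4)
[12] T3.cas  miss  (counter 6, T3.r 5)
[13] T3.load  rd  (counter 6, T3.r 6)
[14] T3.cas  hit  (counter 7, T3.r 6)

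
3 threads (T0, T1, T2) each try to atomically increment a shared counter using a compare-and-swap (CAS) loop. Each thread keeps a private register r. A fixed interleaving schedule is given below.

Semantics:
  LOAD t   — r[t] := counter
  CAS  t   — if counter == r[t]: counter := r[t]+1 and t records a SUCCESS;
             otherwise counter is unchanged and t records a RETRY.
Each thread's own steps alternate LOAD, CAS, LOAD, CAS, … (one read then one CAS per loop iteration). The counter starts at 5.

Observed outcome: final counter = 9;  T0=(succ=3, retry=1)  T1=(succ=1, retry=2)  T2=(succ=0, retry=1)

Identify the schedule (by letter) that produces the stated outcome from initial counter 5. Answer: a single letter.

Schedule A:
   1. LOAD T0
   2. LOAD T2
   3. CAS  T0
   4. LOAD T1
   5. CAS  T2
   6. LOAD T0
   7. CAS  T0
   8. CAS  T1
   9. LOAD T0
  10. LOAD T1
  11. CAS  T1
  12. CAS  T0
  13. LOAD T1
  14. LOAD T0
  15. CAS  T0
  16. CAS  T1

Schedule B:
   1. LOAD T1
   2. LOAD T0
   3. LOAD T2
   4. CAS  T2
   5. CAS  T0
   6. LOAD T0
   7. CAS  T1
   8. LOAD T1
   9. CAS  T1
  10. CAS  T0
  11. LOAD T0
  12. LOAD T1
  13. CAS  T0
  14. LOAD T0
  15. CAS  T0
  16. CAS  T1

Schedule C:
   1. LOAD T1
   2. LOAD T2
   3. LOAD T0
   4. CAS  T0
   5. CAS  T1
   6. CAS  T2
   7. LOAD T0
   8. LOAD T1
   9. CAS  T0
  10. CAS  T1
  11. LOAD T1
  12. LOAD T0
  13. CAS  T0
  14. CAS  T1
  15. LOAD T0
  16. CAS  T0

Run A:
step 1: T0 LOAD ⇒ load; ctr=5 reg=5
step 2: T2 LOAD ⇒ load; ctr=5 reg=5
step 3: T0 CAS ⇒ ok; ctr=6 reg=5
step 4: T1 LOAD ⇒ load; ctr=6 reg=6
step 5: T2 CAS ⇒ retry; ctr=6 reg=5
step 6: T0 LOAD ⇒ load; ctr=6 reg=6
step 7: T0 CAS ⇒ ok; ctr=7 reg=6
step 8: T1 CAS ⇒ retry; ctr=7 reg=6
step 9: T0 LOAD ⇒ load; ctr=7 reg=7
step 10: T1 LOAD ⇒ load; ctr=7 reg=7
step 11: T1 CAS ⇒ ok; ctr=8 reg=7
step 12: T0 CAS ⇒ retry; ctr=8 reg=7
step 13: T1 LOAD ⇒ load; ctr=8 reg=8
step 14: T0 LOAD ⇒ load; ctr=8 reg=8
step 15: T0 CAS ⇒ ok; ctr=9 reg=8
step 16: T1 CAS ⇒ retry; ctr=9 reg=8

A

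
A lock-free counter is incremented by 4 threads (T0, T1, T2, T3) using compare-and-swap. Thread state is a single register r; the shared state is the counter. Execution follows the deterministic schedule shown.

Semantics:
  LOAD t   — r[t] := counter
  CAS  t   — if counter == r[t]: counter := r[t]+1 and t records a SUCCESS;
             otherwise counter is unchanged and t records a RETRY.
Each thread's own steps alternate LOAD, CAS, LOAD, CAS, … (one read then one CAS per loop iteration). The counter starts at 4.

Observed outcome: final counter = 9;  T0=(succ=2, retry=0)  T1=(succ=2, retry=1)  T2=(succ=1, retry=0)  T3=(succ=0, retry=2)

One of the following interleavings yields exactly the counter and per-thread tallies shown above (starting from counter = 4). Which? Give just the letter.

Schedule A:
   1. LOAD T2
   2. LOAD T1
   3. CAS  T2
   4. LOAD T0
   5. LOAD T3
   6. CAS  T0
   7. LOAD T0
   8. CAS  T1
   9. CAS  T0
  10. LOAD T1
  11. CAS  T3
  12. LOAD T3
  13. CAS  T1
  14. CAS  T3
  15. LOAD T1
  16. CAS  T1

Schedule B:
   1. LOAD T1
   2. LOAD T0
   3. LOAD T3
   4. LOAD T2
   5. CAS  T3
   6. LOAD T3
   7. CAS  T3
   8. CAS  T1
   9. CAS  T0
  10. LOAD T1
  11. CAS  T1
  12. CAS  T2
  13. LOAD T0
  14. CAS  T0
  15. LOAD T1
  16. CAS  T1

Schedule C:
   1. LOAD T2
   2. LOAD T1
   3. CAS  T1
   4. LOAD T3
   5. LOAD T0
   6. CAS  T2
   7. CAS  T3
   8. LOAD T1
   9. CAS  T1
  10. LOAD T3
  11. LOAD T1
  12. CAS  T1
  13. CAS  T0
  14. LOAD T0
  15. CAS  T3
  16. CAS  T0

Run A:
T2 LOAD — after: cnt=4, r=4 — load
T1 LOAD — after: cnt=4, r=4 — load
T2 CAS — after: cnt=5, r=4 — ok
T0 LOAD — after: cnt=5, r=5 — load
T3 LOAD — after: cnt=5, r=5 — load
T0 CAS — after: cnt=6, r=5 — ok
T0 LOAD — after: cnt=6, r=6 — load
T1 CAS — after: cnt=6, r=4 — retry
T0 CAS — after: cnt=7, r=6 — ok
T1 LOAD — after: cnt=7, r=7 — load
T3 CAS — after: cnt=7, r=5 — retry
T3 LOAD — after: cnt=7, r=7 — load
T1 CAS — after: cnt=8, r=7 — ok
T3 CAS — after: cnt=8, r=7 — retry
T1 LOAD — after: cnt=8, r=8 — load
T1 CAS — after: cnt=9, r=8 — ok

A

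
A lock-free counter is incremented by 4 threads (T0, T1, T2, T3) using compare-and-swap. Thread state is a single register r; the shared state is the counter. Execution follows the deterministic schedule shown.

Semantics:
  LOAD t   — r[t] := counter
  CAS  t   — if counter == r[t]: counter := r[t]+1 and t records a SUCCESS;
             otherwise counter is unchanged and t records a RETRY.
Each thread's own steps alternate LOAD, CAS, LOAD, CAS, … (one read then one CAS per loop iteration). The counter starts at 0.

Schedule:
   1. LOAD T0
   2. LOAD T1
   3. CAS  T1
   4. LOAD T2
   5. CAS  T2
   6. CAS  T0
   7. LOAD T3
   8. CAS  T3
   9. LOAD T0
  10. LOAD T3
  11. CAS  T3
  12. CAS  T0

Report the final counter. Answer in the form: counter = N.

counter = 4

T0 LOAD — after: cnt=0, r=0 — load
T1 LOAD — after: cnt=0, r=0 — load
T1 CAS — after: cnt=1, r=0 — ok
T2 LOAD — after: cnt=1, r=1 — load
T2 CAS — after: cnt=2, r=1 — ok
T0 CAS — after: cnt=2, r=0 — retry
T3 LOAD — after: cnt=2, r=2 — load
T3 CAS — after: cnt=3, r=2 — ok
T0 LOAD — after: cnt=3, r=3 — load
T3 LOAD — after: cnt=3, r=3 — load
T3 CAS — after: cnt=4, r=3 — ok
T0 CAS — after: cnt=4, r=3 — retry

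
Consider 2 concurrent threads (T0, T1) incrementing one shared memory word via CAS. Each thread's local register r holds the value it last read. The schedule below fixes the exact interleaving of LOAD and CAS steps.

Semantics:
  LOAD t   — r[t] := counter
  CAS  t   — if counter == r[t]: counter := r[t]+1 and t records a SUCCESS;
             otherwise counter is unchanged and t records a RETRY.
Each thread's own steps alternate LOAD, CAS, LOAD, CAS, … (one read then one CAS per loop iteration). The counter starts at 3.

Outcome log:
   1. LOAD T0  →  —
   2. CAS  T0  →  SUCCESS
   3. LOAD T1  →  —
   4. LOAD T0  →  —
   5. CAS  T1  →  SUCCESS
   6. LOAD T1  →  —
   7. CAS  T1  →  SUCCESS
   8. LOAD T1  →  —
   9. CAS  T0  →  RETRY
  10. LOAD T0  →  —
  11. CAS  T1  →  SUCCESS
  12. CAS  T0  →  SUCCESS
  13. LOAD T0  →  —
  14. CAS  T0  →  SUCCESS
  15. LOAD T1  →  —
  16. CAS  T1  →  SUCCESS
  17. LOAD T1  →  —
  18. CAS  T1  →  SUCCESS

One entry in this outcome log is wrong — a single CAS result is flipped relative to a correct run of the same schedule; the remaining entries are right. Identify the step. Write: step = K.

step = 12

Re-executing:
[1] T0.load  rd  (counter 3, T0.r 3)
[2] T0.cas  hit  (counter 4, T0.r 3)
[3] T1.load  rd  (counter 4, T1.r 4)
[4] T0.load  rd  (counter 4, T0.r 4)
[5] T1.cas  hit  (counter 5, T1.r 4)
[6] T1.load  rd  (counter 5, T1.r 5)
[7] T1.cas  hit  (counter 6, T1.r 5)
[8] T1.load  rd  (counter 6, T1.r 6)
[9] T0.cas  miss  (counter 6, T0.r 4)
[10] T0.load  rd  (counter 6, T0.r 6)
[11] T1.cas  hit  (counter 7, T1.r 6)
[12] T0.cas  miss  (counter 7, T0.r 6)
[13] T0.load  rd  (counter 7, T0.r 7)
[14] T0.cas  hit  (counter 8, T0.r 7)
[15] T1.load  rd  (counter 8, T1.r 8)
[16] T1.cas  hit  (counter 9, T1.r 8)
[17] T1.load  rd  (counter 9, T1.r 9)
[18] T1.cas  hit  (counter 10, T1.r 9)
Flip is step 12.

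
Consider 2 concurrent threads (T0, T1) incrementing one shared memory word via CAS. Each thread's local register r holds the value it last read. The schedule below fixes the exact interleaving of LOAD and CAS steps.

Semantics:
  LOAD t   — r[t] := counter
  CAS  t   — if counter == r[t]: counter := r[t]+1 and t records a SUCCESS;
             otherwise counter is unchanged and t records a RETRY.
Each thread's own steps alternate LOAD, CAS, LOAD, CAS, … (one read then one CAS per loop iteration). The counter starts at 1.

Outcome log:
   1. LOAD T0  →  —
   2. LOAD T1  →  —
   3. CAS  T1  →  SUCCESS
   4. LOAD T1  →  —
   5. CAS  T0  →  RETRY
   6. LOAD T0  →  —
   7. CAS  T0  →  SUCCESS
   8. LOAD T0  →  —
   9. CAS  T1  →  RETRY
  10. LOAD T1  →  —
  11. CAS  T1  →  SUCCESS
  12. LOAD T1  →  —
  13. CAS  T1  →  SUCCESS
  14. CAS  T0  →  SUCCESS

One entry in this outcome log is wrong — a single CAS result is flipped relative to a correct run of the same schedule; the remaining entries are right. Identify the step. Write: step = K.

Reference trace:
[1] T0.load  rd  (counter 1, T0.r 1)
[2] T1.load  rd  (counter 1, T1.r 1)
[3] T1.cas  hit  (counter 2, T1.r 1)
[4] T1.load  rd  (counter 2, T1.r 2)
[5] T0.cas  miss  (counter 2, T0.r 1)
[6] T0.load  rd  (counter 2, T0.r 2)
[7] T0.cas  hit  (counter 3, T0.r 2)
[8] T0.load  rd  (counter 3, T0.r 3)
[9] T1.cas  miss  (counter 3, T1.r 2)
[10] T1.load  rd  (counter 3, T1.r 3)
[11] T1.cas  hit  (counter 4, T1.r 3)
[12] T1.load  rd  (counter 4, T1.r 4)
[13] T1.cas  hit  (counter 5, T1.r 4)
[14] T0.cas  miss  (counter 5, T0.r 3)
Flip is step 14.

step = 14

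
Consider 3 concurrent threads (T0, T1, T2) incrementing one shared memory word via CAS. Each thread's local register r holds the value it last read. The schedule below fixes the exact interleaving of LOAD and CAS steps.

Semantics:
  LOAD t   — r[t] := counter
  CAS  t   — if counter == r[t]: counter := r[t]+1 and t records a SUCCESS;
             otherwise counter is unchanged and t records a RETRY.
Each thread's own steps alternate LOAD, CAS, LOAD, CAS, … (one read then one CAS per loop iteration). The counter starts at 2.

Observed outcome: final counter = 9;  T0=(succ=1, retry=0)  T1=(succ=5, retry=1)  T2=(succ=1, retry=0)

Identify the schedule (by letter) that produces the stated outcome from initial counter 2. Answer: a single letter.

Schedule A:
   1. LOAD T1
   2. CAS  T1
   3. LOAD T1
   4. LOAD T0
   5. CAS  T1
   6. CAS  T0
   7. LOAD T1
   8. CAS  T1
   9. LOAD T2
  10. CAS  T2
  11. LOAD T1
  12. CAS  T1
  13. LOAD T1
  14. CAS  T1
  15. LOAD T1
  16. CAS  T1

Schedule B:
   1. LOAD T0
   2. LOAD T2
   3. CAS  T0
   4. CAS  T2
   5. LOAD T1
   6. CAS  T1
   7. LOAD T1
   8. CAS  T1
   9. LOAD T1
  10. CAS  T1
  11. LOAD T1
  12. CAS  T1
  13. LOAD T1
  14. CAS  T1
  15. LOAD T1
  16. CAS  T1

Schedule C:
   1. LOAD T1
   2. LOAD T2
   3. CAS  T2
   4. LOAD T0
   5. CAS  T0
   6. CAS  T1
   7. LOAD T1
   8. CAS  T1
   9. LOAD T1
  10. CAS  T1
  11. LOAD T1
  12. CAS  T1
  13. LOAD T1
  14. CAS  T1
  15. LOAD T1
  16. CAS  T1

C

Simulating candidate C:
step 1: T1 LOAD ⇒ load; ctr=2 reg=2
step 2: T2 LOAD ⇒ load; ctr=2 reg=2
step 3: T2 CAS ⇒ ok; ctr=3 reg=2
step 4: T0 LOAD ⇒ load; ctr=3 reg=3
step 5: T0 CAS ⇒ ok; ctr=4 reg=3
step 6: T1 CAS ⇒ retry; ctr=4 reg=2
step 7: T1 LOAD ⇒ load; ctr=4 reg=4
step 8: T1 CAS ⇒ ok; ctr=5 reg=4
step 9: T1 LOAD ⇒ load; ctr=5 reg=5
step 10: T1 CAS ⇒ ok; ctr=6 reg=5
step 11: T1 LOAD ⇒ load; ctr=6 reg=6
step 12: T1 CAS ⇒ ok; ctr=7 reg=6
step 13: T1 LOAD ⇒ load; ctr=7 reg=7
step 14: T1 CAS ⇒ ok; ctr=8 reg=7
step 15: T1 LOAD ⇒ load; ctr=8 reg=8
step 16: T1 CAS ⇒ ok; ctr=9 reg=8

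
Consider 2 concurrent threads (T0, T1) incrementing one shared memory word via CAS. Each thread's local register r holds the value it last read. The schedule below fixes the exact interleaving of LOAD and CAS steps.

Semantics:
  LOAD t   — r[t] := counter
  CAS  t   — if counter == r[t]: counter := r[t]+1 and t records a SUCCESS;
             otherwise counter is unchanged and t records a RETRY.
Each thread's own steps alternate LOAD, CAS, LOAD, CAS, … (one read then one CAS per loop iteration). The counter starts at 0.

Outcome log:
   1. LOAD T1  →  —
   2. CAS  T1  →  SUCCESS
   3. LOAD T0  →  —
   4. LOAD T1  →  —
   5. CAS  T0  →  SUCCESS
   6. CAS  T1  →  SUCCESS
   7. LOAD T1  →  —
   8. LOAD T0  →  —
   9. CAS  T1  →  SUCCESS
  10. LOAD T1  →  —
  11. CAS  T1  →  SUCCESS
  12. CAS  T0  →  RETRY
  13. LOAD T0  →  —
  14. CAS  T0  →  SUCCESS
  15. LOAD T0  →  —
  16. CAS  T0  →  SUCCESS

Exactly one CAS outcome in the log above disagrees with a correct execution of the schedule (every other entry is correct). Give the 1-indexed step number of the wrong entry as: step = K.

Re-executing:
#1 T1 reads 0
#2 T1 CAS(0→1) writes; counter now 1
#3 T0 reads 1
#4 T1 reads 1
#5 T0 CAS(1→2) writes; counter now 2
#6 T1 CAS(1→2) fails; counter now 2
#7 T1 reads 2
#8 T0 reads 2
#9 T1 CAS(2→3) writes; counter now 3
#10 T1 reads 3
#11 T1 CAS(3→4) writes; counter now 4
#12 T0 CAS(2→3) fails; counter now 4
#13 T0 reads 4
#14 T0 CAS(4→5) writes; counter now 5
#15 T0 reads 5
#16 T0 CAS(5→6) writes; counter now 6
Mismatch at 6.

step = 6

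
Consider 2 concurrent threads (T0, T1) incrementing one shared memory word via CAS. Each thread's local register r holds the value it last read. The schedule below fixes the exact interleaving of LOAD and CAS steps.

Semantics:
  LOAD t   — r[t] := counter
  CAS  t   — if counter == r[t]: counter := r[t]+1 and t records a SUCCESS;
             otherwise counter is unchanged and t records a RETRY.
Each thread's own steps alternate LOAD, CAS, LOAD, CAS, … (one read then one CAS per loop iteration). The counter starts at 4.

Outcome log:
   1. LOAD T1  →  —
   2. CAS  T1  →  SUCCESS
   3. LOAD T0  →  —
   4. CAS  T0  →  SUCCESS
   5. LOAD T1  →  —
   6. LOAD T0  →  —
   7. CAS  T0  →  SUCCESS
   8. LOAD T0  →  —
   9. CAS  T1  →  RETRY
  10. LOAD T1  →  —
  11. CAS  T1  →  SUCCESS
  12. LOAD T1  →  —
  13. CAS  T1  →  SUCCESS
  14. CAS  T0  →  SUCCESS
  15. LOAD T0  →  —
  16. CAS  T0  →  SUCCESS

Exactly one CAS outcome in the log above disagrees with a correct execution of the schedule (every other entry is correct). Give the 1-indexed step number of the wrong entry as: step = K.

step = 14

Reference trace:
   1) LOAD T1:  M=4  r_T1=4
   2) CAS  T1:  M=5  r_T1=4 ✓
   3) LOAD T0:  M=5  r_T0=5
   4) CAS  T0:  M=6  r_T0=5 ✓
   5) LOAD T1:  M=6  r_T1=6
   6) LOAD T0:  M=6  r_T0=6
   7) CAS  T0:  M=7  r_T0=6 ✓
   8) LOAD T0:  M=7  r_T0=7
   9) CAS  T1:  M=7  r_T1=6 ✗
  10) LOAD T1:  M=7  r_T1=7
  11) CAS  T1:  M=8  r_T1=7 ✓
  12) LOAD T1:  M=8  r_T1=8
  13) CAS  T1:  M=9  r_T1=8 ✓
  14) CAS  T0:  M=9  r_T0=7 ✗
  15) LOAD T0:  M=9  r_T0=9
  16) CAS  T0:  M=10  r_T0=9 ✓
Flip is step 14.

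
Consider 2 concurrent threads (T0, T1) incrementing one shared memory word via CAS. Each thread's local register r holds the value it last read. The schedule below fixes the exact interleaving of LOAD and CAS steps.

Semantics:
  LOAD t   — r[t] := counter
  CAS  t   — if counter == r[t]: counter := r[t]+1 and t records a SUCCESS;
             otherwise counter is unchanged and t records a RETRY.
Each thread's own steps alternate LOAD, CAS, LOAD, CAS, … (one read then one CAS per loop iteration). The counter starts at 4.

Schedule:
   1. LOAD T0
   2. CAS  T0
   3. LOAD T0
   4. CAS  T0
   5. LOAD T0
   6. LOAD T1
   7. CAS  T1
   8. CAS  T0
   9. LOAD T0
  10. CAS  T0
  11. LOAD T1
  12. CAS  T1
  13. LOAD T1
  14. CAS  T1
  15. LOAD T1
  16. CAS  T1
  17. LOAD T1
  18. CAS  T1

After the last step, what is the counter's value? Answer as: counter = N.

counter = 12

1. LOAD T0 → mem=4 r[T0]=4 [LOAD]
2. CAS T0 → mem=5 r[T0]=4 [OK]
3. LOAD T0 → mem=5 r[T0]=5 [LOAD]
4. CAS T0 → mem=6 r[T0]=5 [OK]
5. LOAD T0 → mem=6 r[T0]=6 [LOAD]
6. LOAD T1 → mem=6 r[T1]=6 [LOAD]
7. CAS T1 → mem=7 r[T1]=6 [OK]
8. CAS T0 → mem=7 r[T0]=6 [RETRY]
9. LOAD T0 → mem=7 r[T0]=7 [LOAD]
10. CAS T0 → mem=8 r[T0]=7 [OK]
11. LOAD T1 → mem=8 r[T1]=8 [LOAD]
12. CAS T1 → mem=9 r[T1]=8 [OK]
13. LOAD T1 → mem=9 r[T1]=9 [LOAD]
14. CAS T1 → mem=10 r[T1]=9 [OK]
15. LOAD T1 → mem=10 r[T1]=10 [LOAD]
16. CAS T1 → mem=11 r[T1]=10 [OK]
17. LOAD T1 → mem=11 r[T1]=11 [LOAD]
18. CAS T1 → mem=12 r[T1]=11 [OK]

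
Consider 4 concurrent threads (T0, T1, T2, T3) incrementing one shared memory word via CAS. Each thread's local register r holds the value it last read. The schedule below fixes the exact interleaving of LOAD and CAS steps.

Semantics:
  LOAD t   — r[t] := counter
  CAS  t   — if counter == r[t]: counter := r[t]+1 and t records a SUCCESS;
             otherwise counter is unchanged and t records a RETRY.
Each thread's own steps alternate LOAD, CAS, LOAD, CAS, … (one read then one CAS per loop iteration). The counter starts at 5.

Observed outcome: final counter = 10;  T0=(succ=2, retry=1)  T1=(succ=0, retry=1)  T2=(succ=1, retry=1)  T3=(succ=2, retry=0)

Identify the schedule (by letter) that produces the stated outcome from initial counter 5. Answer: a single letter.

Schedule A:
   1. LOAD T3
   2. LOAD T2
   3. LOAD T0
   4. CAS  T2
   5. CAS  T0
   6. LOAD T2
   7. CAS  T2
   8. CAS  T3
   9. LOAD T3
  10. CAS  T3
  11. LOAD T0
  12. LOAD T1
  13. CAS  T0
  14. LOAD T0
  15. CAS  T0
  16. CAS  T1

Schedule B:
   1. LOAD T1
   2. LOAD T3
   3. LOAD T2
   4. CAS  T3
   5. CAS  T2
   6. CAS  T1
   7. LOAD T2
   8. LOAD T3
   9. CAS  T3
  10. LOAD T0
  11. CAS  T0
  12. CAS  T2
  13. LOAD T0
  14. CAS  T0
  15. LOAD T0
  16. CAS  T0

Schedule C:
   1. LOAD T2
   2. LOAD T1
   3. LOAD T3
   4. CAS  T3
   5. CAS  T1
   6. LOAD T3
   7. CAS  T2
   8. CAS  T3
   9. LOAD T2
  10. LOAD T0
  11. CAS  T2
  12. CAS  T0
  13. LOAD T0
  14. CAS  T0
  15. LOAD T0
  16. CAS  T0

Run C:
[1] T2.load  rd  (counter 5, T2.r 5)
[2] T1.load  rd  (counter 5, T1.r 5)
[3] T3.load  rd  (counter 5, T3.r 5)
[4] T3.cas  hit  (counter 6, T3.r 5)
[5] T1.cas  miss  (counter 6, T1.r 5)
[6] T3.load  rd  (counter 6, T3.r 6)
[7] T2.cas  miss  (counter 6, T2.r 5)
[8] T3.cas  hit  (counter 7, T3.r 6)
[9] T2.load  rd  (counter 7, T2.r 7)
[10] T0.load  rd  (counter 7, T0.r 7)
[11] T2.cas  hit  (counter 8, T2.r 7)
[12] T0.cas  miss  (counter 8, T0.r 7)
[13] T0.load  rd  (counter 8, T0.r 8)
[14] T0.cas  hit  (counter 9, T0.r 8)
[15] T0.load  rd  (counter 9, T0.r 9)
[16] T0.cas  hit  (counter 10, T0.r 9)

C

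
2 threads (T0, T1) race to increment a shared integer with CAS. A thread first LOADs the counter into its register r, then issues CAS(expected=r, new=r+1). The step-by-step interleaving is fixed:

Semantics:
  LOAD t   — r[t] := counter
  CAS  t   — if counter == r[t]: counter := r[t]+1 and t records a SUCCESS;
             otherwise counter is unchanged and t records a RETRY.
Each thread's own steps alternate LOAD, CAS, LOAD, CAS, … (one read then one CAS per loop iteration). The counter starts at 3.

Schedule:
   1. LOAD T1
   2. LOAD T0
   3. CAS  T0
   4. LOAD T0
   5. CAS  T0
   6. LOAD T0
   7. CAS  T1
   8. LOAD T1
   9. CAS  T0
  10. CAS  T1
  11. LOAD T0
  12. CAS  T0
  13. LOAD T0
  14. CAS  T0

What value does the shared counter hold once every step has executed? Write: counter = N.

   1) LOAD T1:  M=3  r_T1=3
   2) LOAD T0:  M=3  r_T0=3
   3) CAS  T0:  M=4  r_T0=3 ✓
   4) LOAD T0:  M=4  r_T0=4
   5) CAS  T0:  M=5  r_T0=4 ✓
   6) LOAD T0:  M=5  r_T0=5
   7) CAS  T1:  M=5  r_T1=3 ✗
   8) LOAD T1:  M=5  r_T1=5
   9) CAS  T0:  M=6  r_T0=5 ✓
  10) CAS  T1:  M=6  r_T1=5 ✗
  11) LOAD T0:  M=6  r_T0=6
  12) CAS  T0:  M=7  r_T0=6 ✓
  13) LOAD T0:  M=7  r_T0=7
  14) CAS  T0:  M=8  r_T0=7 ✓

counter = 8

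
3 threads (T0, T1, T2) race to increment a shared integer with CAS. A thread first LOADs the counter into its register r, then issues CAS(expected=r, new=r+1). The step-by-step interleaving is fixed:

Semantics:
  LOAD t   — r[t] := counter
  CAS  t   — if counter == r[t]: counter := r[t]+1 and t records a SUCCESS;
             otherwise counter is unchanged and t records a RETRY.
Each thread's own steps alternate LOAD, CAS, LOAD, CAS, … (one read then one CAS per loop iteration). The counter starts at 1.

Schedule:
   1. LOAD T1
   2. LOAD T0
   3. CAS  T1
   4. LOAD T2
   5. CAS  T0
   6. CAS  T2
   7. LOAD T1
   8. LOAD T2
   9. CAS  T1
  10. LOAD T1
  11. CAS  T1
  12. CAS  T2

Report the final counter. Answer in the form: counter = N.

1. LOAD T1 → mem=1 r[T1]=1 [LOAD]
2. LOAD T0 → mem=1 r[T0]=1 [LOAD]
3. CAS T1 → mem=2 r[T1]=1 [OK]
4. LOAD T2 → mem=2 r[T2]=2 [LOAD]
5. CAS T0 → mem=2 r[T0]=1 [RETRY]
6. CAS T2 → mem=3 r[T2]=2 [OK]
7. LOAD T1 → mem=3 r[T1]=3 [LOAD]
8. LOAD T2 → mem=3 r[T2]=3 [LOAD]
9. CAS T1 → mem=4 r[T1]=3 [OK]
10. LOAD T1 → mem=4 r[T1]=4 [LOAD]
11. CAS T1 → mem=5 r[T1]=4 [OK]
12. CAS T2 → mem=5 r[T2]=3 [RETRY]

counter = 5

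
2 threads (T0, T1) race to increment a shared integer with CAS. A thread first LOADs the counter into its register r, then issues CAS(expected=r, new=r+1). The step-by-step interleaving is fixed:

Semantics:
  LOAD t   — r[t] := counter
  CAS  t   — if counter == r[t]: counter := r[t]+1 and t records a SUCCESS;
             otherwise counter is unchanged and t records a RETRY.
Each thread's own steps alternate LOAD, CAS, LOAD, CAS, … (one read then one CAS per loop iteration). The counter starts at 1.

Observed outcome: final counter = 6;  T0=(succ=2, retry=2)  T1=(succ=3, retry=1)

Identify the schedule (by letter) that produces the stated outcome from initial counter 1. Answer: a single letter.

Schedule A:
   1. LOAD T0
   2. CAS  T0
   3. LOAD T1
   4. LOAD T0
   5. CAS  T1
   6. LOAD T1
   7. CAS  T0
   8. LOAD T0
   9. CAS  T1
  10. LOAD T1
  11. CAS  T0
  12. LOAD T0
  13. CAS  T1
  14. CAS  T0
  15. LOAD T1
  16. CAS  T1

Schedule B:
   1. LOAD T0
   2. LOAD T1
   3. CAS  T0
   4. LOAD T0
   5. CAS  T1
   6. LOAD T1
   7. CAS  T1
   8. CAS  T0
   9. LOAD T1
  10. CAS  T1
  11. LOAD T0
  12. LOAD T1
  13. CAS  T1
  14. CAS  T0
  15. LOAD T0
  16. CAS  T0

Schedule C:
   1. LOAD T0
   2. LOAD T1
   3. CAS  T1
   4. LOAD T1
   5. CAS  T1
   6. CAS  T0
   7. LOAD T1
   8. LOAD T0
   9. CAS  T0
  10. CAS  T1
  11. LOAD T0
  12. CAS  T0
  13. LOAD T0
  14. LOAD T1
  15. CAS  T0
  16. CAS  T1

B

Run B:
1. LOAD T0 → mem=1 r[T0]=1 [LOAD]
2. LOAD T1 → mem=1 r[T1]=1 [LOAD]
3. CAS T0 → mem=2 r[T0]=1 [OK]
4. LOAD T0 → mem=2 r[T0]=2 [LOAD]
5. CAS T1 → mem=2 r[T1]=1 [RETRY]
6. LOAD T1 → mem=2 r[T1]=2 [LOAD]
7. CAS T1 → mem=3 r[T1]=2 [OK]
8. CAS T0 → mem=3 r[T0]=2 [RETRY]
9. LOAD T1 → mem=3 r[T1]=3 [LOAD]
10. CAS T1 → mem=4 r[T1]=3 [OK]
11. LOAD T0 → mem=4 r[T0]=4 [LOAD]
12. LOAD T1 → mem=4 r[T1]=4 [LOAD]
13. CAS T1 → mem=5 r[T1]=4 [OK]
14. CAS T0 → mem=5 r[T0]=4 [RETRY]
15. LOAD T0 → mem=5 r[T0]=5 [LOAD]
16. CAS T0 → mem=6 r[T0]=5 [OK]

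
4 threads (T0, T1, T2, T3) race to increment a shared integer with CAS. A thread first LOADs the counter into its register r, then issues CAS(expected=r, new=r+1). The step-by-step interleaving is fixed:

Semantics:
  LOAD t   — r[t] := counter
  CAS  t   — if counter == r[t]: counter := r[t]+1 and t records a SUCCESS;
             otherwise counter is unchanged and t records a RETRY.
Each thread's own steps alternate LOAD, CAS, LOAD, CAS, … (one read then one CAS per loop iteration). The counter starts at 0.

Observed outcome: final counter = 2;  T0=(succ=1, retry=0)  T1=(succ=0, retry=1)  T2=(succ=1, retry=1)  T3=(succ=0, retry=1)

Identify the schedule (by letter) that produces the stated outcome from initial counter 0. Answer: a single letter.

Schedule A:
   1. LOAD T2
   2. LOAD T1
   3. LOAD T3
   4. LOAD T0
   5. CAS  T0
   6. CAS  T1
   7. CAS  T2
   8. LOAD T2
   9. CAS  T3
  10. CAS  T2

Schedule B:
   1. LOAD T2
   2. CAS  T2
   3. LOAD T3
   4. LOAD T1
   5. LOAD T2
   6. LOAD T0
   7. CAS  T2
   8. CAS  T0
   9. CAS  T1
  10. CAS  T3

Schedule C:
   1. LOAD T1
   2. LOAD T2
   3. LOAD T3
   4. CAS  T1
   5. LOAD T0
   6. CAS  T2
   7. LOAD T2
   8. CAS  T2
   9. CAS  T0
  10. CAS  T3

Run A:
   1) LOAD T2:  M=0  r_T2=0
   2) LOAD T1:  M=0  r_T1=0
   3) LOAD T3:  M=0  r_T3=0
   4) LOAD T0:  M=0  r_T0=0
   5) CAS  T0:  M=1  r_T0=0 ✓
   6) CAS  T1:  M=1  r_T1=0 ✗
   7) CAS  T2:  M=1  r_T2=0 ✗
   8) LOAD T2:  M=1  r_T2=1
   9) CAS  T3:  M=1  r_T3=0 ✗
  10) CAS  T2:  M=2  r_T2=1 ✓

A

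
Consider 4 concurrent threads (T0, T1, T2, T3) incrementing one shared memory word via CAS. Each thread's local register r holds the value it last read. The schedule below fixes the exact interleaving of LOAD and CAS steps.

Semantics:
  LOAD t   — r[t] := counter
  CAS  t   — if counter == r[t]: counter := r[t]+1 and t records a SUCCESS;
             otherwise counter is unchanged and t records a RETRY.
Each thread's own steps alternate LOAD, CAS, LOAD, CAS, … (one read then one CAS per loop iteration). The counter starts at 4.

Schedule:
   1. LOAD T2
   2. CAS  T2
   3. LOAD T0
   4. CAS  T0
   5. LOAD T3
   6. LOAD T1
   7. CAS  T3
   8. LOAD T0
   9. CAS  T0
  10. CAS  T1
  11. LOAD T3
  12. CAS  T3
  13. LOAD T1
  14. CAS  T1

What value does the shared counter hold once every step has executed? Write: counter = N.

counter = 10

[1] T2.load  rd  (counter 4, T2.r 4)
[2] T2.cas  hit  (counter 5, T2.r 4)
[3] T0.load  rd  (counter 5, T0.r 5)
[4] T0.cas  hit  (counter 6, T0.r 5)
[5] T3.load  rd  (counter 6, T3.r 6)
[6] T1.load  rd  (counter 6, T1.r 6)
[7] T3.cas  hit  (counter 7, T3.r 6)
[8] T0.load  rd  (counter 7, T0.r 7)
[9] T0.cas  hit  (counter 8, T0.r 7)
[10] T1.cas  miss  (counter 8, T1.r 6)
[11] T3.load  rd  (counter 8, T3.r 8)
[12] T3.cas  hit  (counter 9, T3.r 8)
[13] T1.load  rd  (counter 9, T1.r 9)
[14] T1.cas  hit  (counter 10, T1.r 9)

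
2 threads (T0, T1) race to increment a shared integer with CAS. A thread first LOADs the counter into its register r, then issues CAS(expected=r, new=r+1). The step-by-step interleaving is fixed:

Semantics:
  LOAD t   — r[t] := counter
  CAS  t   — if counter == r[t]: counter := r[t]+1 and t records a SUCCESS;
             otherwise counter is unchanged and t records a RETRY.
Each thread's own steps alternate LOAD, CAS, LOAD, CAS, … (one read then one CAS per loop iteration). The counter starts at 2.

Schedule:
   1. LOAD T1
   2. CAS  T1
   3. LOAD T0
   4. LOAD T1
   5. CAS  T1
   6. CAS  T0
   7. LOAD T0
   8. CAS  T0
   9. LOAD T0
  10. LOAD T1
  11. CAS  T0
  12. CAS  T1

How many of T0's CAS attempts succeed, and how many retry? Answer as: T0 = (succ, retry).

T0 = (2, 1)

step 1: T1 LOAD ⇒ load; ctr=2 reg=2
step 2: T1 CAS ⇒ ok; ctr=3 reg=2
step 3: T0 LOAD ⇒ load; ctr=3 reg=3
step 4: T1 LOAD ⇒ load; ctr=3 reg=3
step 5: T1 CAS ⇒ ok; ctr=4 reg=3
step 6: T0 CAS ⇒ retry; ctr=4 reg=3
step 7: T0 LOAD ⇒ load; ctr=4 reg=4
step 8: T0 CAS ⇒ ok; ctr=5 reg=4
step 9: T0 LOAD ⇒ load; ctr=5 reg=5
step 10: T1 LOAD ⇒ load; ctr=5 reg=5
step 11: T0 CAS ⇒ ok; ctr=6 reg=5
step 12: T1 CAS ⇒ retry; ctr=6 reg=5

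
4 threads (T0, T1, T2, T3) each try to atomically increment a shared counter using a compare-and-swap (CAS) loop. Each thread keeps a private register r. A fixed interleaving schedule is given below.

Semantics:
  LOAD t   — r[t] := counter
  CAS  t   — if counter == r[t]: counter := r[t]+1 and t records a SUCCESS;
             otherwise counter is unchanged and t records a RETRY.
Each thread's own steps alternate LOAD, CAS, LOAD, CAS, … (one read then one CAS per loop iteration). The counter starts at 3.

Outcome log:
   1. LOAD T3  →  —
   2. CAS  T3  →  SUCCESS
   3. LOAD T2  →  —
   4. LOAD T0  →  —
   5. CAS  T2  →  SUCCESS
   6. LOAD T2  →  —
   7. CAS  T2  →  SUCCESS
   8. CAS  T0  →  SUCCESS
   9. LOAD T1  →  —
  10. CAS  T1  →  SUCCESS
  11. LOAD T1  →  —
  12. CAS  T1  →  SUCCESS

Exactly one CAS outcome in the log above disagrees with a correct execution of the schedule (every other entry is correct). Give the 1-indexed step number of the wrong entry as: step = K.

step = 8

Correct run:
   1) LOAD T3:  M=3  r_T3=3
   2) CAS  T3:  M=4  r_T3=3 ✓
   3) LOAD T2:  M=4  r_T2=4
   4) LOAD T0:  M=4  r_T0=4
   5) CAS  T2:  M=5  r_T2=4 ✓
   6) LOAD T2:  M=5  r_T2=5
   7) CAS  T2:  M=6  r_T2=5 ✓
   8) CAS  T0:  M=6  r_T0=4 ✗
   9) LOAD T1:  M=6  r_T1=6
  10) CAS  T1:  M=7  r_T1=6 ✓
  11) LOAD T1:  M=7  r_T1=7
  12) CAS  T1:  M=8  r_T1=7 ✓
Mismatch at 8.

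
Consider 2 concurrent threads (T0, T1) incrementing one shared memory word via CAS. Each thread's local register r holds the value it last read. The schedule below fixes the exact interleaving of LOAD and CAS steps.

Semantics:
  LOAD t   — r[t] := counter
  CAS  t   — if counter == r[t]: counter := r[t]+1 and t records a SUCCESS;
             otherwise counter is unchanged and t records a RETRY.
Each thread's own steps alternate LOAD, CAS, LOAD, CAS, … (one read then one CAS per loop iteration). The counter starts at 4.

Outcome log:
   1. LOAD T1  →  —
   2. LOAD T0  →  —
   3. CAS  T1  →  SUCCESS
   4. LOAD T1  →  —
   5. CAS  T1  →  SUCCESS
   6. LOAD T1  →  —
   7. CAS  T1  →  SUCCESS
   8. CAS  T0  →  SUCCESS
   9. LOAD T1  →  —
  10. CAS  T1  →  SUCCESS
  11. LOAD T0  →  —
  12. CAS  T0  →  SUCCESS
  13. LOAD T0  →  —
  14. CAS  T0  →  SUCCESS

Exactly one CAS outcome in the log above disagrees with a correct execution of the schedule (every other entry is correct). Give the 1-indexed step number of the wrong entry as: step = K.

Reference trace:
T1 LOAD — after: cnt=4, r=4 — load
T0 LOAD — after: cnt=4, r=4 — load
T1 CAS — after: cnt=5, r=4 — ok
T1 LOAD — after: cnt=5, r=5 — load
T1 CAS — after: cnt=6, r=5 — ok
T1 LOAD — after: cnt=6, r=6 — load
T1 CAS — after: cnt=7, r=6 — ok
T0 CAS — after: cnt=7, r=4 — retry
T1 LOAD — after: cnt=7, r=7 — load
T1 CAS — after: cnt=8, r=7 — ok
T0 LOAD — after: cnt=8, r=8 — load
T0 CAS — after: cnt=9, r=8 — ok
T0 LOAD — after: cnt=9, r=9 — load
T0 CAS — after: cnt=10, r=9 — ok
Mismatch at 8.

step = 8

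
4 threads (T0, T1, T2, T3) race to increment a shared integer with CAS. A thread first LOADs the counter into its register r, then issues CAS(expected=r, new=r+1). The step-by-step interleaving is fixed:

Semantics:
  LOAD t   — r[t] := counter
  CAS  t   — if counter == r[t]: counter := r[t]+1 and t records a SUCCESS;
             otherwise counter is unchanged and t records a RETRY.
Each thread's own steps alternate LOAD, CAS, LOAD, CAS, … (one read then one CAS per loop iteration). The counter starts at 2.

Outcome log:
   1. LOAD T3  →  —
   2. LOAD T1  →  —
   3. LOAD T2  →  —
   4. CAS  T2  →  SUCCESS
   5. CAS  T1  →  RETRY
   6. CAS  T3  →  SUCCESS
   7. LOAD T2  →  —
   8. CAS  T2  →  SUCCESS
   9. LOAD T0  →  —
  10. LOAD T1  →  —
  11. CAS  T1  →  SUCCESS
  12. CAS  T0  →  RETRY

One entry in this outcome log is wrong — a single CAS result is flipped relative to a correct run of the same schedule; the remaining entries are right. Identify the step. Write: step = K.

Reference trace:
#1 T3 reads 2
#2 T1 reads 2
#3 T2 reads 2
#4 T2 CAS(2→3) writes; counter now 3
#5 T1 CAS(2→3) fails; counter now 3
#6 T3 CAS(2→3) fails; counter now 3
#7 T2 reads 3
#8 T2 CAS(3→4) writes; counter now 4
#9 T0 reads 4
#10 T1 reads 4
#11 T1 CAS(4→5) writes; counter now 5
#12 T0 CAS(4→5) fails; counter now 5
Log disagrees first at step 6.

step = 6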